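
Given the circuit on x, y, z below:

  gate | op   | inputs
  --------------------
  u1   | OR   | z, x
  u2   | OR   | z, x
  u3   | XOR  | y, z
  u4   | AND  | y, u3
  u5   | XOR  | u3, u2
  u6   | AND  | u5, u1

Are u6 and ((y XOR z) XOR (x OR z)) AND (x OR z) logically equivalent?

u1 = z OR x
u2 = z OR x
u3 = y XOR z
u5 = u3 XOR u2 = (y XOR z) XOR (z OR x)
u6 = u5 AND u1 = ((y XOR z) XOR (z OR x)) AND (z OR x)
At x=0, y=0, z=0: circuit gives 0, formula gives 0.
At x=0, y=1, z=1: circuit gives 1, formula gives 1.
Agrees on all 8 inputs.

Yes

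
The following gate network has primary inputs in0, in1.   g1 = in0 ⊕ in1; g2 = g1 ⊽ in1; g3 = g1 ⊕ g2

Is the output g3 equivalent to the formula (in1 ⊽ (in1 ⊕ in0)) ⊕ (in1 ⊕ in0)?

Yes

g1 = in0 ⊕ in1
g2 = g1 ⊽ in1 = (in0 ⊕ in1) ⊽ in1
g3 = g1 ⊕ g2 = (in0 ⊕ in1) ⊕ ((in0 ⊕ in1) ⊽ in1)
At in0=1, in1=1: circuit gives 0, formula gives 0.
At in0=0, in1=0: circuit gives 1, formula gives 1.
Agrees on all 4 inputs.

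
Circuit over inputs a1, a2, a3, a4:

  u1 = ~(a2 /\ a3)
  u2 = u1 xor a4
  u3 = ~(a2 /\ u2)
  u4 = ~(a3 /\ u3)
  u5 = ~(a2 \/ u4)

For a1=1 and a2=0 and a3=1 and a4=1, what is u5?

u1 = ~(0 /\ 1) = 1
u2 = 1 xor 1 = 0
u3 = ~(0 /\ 0) = 1
u4 = ~(1 /\ 1) = 0
u5 = ~(0 \/ 0) = 1

1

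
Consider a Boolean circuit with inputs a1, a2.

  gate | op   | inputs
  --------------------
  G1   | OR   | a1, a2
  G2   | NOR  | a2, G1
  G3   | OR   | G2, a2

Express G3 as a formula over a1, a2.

(a2 NOR (a1 OR a2)) OR a2

G1 = a1 OR a2
G2 = a2 NOR G1 = a2 NOR (a1 OR a2)
G3 = G2 OR a2 = (a2 NOR (a1 OR a2)) OR a2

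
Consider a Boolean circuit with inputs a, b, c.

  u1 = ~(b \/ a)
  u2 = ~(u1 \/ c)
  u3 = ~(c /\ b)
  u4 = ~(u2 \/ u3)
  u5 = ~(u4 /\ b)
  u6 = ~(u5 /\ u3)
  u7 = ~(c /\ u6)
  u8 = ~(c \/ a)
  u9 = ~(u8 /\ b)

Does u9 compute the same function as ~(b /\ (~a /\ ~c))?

u8 = ~(c \/ a)
u9 = ~(u8 /\ b) = ~((~(c \/ a)) /\ b)
At a=0, b=1, c=0: circuit gives 0, formula gives 0.
At a=0, b=0, c=0: circuit gives 1, formula gives 1.
Agrees on all 8 inputs.

Yes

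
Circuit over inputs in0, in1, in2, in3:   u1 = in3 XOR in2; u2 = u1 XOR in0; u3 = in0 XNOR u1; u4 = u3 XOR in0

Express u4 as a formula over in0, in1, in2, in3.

(in0 XNOR (in3 XOR in2)) XOR in0

u1 = in3 XOR in2
u3 = in0 XNOR u1 = in0 XNOR (in3 XOR in2)
u4 = u3 XOR in0 = (in0 XNOR (in3 XOR in2)) XOR in0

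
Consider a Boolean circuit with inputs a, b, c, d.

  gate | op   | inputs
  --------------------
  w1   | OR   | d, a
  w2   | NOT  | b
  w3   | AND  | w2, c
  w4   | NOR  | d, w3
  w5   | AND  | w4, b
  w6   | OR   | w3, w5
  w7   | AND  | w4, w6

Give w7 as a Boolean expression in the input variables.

(d NOR (NOT b AND c)) AND ((NOT b AND c) OR ((d NOR (NOT b AND c)) AND b))

w2 = NOT b
w3 = w2 AND c = NOT b AND c
w4 = d NOR w3 = d NOR (NOT b AND c)
w5 = w4 AND b = (d NOR (NOT b AND c)) AND b
w6 = w3 OR w5 = (NOT b AND c) OR ((d NOR (NOT b AND c)) AND b)
w7 = w4 AND w6 = (d NOR (NOT b AND c)) AND ((NOT b AND c) OR ((d NOR (NOT b AND c)) AND b))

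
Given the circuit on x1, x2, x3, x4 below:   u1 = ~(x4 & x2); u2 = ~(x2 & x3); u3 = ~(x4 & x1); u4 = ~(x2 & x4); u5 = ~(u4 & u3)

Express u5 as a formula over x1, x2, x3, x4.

~((~(x2 & x4)) & (~(x4 & x1)))

u3 = ~(x4 & x1)
u4 = ~(x2 & x4)
u5 = ~(u4 & u3) = ~((~(x2 & x4)) & (~(x4 & x1)))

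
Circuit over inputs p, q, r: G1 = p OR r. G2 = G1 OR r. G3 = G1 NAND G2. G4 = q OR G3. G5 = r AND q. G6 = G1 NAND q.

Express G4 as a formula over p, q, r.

G1 = p OR r
G2 = G1 OR r = (p OR r) OR r
G3 = G1 NAND G2 = (p OR r) NAND ((p OR r) OR r)
G4 = q OR G3 = q OR ((p OR r) NAND ((p OR r) OR r))

q OR ((p OR r) NAND ((p OR r) OR r))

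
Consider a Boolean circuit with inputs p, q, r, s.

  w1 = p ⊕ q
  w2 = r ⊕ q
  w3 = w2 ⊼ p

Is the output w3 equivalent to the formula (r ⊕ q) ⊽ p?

w2 = r ⊕ q
w3 = w2 ⊼ p = (r ⊕ q) ⊼ p
At p=0, q=0, r=1, s=0: circuit gives 1, formula gives 0.

No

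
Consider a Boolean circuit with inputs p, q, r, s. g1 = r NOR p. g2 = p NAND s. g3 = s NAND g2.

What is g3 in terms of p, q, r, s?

s NAND (p NAND s)

g2 = p NAND s
g3 = s NAND g2 = s NAND (p NAND s)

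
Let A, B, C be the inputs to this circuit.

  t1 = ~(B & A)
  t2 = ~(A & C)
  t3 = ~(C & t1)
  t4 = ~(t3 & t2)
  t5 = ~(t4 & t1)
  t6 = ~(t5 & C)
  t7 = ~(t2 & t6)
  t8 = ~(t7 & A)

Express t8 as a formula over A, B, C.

t1 = ~(B & A)
t2 = ~(A & C)
t3 = ~(C & t1) = ~(C & (~(B & A)))
t4 = ~(t3 & t2) = ~((~(C & (~(B & A)))) & (~(A & C)))
t5 = ~(t4 & t1) = ~((~((~(C & (~(B & A)))) & (~(A & C)))) & (~(B & A)))
t6 = ~(t5 & C) = ~((~((~((~(C & (~(B & A)))) & (~(A & C)))) & (~(B & A)))) & C)
t7 = ~(t2 & t6) = ~((~(A & C)) & (~((~((~((~(C & (~(B & A)))) & (~(A & C)))) & (~(B & A)))) & C)))
t8 = ~(t7 & A) = ~((~((~(A & C)) & (~((~((~((~(C & (~(B & A)))) & (~(A & C)))) & (~(B & A)))) & C)))) & A)

~((~((~(A & C)) & (~((~((~((~(C & (~(B & A)))) & (~(A & C)))) & (~(B & A)))) & C)))) & A)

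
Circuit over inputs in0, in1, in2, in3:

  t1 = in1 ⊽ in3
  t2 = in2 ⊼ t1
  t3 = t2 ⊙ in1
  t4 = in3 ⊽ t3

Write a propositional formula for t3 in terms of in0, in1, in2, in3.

t1 = in1 ⊽ in3
t2 = in2 ⊼ t1 = in2 ⊼ (in1 ⊽ in3)
t3 = t2 ⊙ in1 = (in2 ⊼ (in1 ⊽ in3)) ⊙ in1

(in2 ⊼ (in1 ⊽ in3)) ⊙ in1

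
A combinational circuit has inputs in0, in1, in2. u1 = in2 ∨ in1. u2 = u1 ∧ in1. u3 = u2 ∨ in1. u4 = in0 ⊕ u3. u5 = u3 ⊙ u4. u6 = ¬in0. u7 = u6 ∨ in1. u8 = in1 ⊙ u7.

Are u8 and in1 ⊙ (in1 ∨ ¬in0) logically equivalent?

u6 = ¬in0
u7 = u6 ∨ in1 = ¬in0 ∨ in1
u8 = in1 ⊙ u7 = in1 ⊙ (¬in0 ∨ in1)
At in0=0, in1=0, in2=0: circuit gives 0, formula gives 0.
At in0=0, in1=1, in2=0: circuit gives 1, formula gives 1.
Agrees on all 8 inputs.

Yes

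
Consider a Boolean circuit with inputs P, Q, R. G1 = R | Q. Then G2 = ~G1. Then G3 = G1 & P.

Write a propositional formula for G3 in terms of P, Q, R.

G1 = R | Q
G3 = G1 & P = (R | Q) & P

(R | Q) & P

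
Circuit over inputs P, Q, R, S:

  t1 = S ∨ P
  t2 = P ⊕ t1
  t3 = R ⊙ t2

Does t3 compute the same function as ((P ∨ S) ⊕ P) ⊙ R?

Yes

t1 = S ∨ P
t2 = P ⊕ t1 = P ⊕ (S ∨ P)
t3 = R ⊙ t2 = R ⊙ (P ⊕ (S ∨ P))
At P=0, Q=0, R=0, S=1: circuit gives 0, formula gives 0.
At P=0, Q=0, R=0, S=0: circuit gives 1, formula gives 1.
Agrees on all 16 inputs.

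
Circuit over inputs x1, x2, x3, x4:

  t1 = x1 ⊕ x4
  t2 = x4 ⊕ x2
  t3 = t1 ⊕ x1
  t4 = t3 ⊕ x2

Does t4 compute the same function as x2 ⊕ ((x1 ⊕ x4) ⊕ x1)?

Yes

t1 = x1 ⊕ x4
t3 = t1 ⊕ x1 = (x1 ⊕ x4) ⊕ x1
t4 = t3 ⊕ x2 = ((x1 ⊕ x4) ⊕ x1) ⊕ x2
At x1=0, x2=0, x3=0, x4=0: circuit gives 0, formula gives 0.
At x1=0, x2=0, x3=0, x4=1: circuit gives 1, formula gives 1.
Agrees on all 16 inputs.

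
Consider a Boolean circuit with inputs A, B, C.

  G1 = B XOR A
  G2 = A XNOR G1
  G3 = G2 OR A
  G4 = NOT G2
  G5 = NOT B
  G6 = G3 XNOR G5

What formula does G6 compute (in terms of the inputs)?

G1 = B XOR A
G2 = A XNOR G1 = A XNOR (B XOR A)
G3 = G2 OR A = (A XNOR (B XOR A)) OR A
G5 = NOT B
G6 = G3 XNOR G5 = ((A XNOR (B XOR A)) OR A) XNOR NOT B

((A XNOR (B XOR A)) OR A) XNOR NOT B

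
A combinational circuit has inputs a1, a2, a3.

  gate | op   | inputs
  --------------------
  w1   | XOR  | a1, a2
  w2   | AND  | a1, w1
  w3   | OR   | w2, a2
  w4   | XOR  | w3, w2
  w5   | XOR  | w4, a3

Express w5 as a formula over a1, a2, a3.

(((a1 AND (a1 XOR a2)) OR a2) XOR (a1 AND (a1 XOR a2))) XOR a3

w1 = a1 XOR a2
w2 = a1 AND w1 = a1 AND (a1 XOR a2)
w3 = w2 OR a2 = (a1 AND (a1 XOR a2)) OR a2
w4 = w3 XOR w2 = ((a1 AND (a1 XOR a2)) OR a2) XOR (a1 AND (a1 XOR a2))
w5 = w4 XOR a3 = (((a1 AND (a1 XOR a2)) OR a2) XOR (a1 AND (a1 XOR a2))) XOR a3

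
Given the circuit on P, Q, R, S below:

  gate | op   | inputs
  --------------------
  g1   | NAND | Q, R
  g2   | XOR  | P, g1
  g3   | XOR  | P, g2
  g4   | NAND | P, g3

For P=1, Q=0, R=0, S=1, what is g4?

0

g1 = 0 NAND 0 = 1
g2 = 1 XOR 1 = 0
g3 = 1 XOR 0 = 1
g4 = 1 NAND 1 = 0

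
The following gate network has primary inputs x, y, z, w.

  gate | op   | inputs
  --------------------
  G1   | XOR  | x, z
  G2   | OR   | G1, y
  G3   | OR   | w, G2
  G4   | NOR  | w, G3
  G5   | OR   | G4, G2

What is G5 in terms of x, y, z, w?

G1 = x XOR z
G2 = G1 OR y = (x XOR z) OR y
G3 = w OR G2 = w OR ((x XOR z) OR y)
G4 = w NOR G3 = w NOR (w OR ((x XOR z) OR y))
G5 = G4 OR G2 = (w NOR (w OR ((x XOR z) OR y))) OR ((x XOR z) OR y)

(w NOR (w OR ((x XOR z) OR y))) OR ((x XOR z) OR y)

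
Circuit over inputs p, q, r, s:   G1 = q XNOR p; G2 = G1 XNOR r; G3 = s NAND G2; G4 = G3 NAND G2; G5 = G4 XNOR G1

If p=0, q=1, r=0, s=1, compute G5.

G1 = 1 XNOR 0 = 0
G2 = 0 XNOR 0 = 1
G3 = 1 NAND 1 = 0
G4 = 0 NAND 1 = 1
G5 = 1 XNOR 0 = 0

0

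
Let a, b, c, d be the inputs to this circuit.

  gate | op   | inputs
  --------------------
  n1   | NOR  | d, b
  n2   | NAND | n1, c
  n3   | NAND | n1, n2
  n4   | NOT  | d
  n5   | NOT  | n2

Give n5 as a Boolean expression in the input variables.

NOT ((d NOR b) NAND c)

n1 = d NOR b
n2 = n1 NAND c = (d NOR b) NAND c
n5 = NOT n2 = NOT ((d NOR b) NAND c)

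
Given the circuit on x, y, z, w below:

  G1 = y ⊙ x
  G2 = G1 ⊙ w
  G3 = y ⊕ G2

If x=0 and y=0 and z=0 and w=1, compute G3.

1

G1 = 0 ⊙ 0 = 1
G2 = 1 ⊙ 1 = 1
G3 = 0 ⊕ 1 = 1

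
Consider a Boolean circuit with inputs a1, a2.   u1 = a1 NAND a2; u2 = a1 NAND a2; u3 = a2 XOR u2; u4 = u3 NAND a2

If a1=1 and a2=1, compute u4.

u2 = 1 NAND 1 = 0
u3 = 1 XOR 0 = 1
u4 = 1 NAND 1 = 0

0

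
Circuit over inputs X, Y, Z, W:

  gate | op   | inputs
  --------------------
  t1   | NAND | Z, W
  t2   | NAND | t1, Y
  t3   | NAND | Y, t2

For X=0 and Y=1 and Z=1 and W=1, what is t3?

t1 = 1 NAND 1 = 0
t2 = 0 NAND 1 = 1
t3 = 1 NAND 1 = 0

0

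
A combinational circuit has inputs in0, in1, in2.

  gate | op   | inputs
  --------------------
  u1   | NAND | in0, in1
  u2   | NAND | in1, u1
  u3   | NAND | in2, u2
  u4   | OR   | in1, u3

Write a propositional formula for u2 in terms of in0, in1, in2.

u1 = in0 NAND in1
u2 = in1 NAND u1 = in1 NAND (in0 NAND in1)

in1 NAND (in0 NAND in1)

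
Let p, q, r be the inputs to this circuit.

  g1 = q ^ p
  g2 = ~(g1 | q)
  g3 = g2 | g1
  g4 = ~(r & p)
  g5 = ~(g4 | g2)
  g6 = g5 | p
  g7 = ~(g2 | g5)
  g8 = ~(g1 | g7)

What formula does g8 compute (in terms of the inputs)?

~((q ^ p) | (~((~((q ^ p) | q)) | (~((~(r & p)) | (~((q ^ p) | q)))))))

g1 = q ^ p
g2 = ~(g1 | q) = ~((q ^ p) | q)
g4 = ~(r & p)
g5 = ~(g4 | g2) = ~((~(r & p)) | (~((q ^ p) | q)))
g7 = ~(g2 | g5) = ~((~((q ^ p) | q)) | (~((~(r & p)) | (~((q ^ p) | q)))))
g8 = ~(g1 | g7) = ~((q ^ p) | (~((~((q ^ p) | q)) | (~((~(r & p)) | (~((q ^ p) | q)))))))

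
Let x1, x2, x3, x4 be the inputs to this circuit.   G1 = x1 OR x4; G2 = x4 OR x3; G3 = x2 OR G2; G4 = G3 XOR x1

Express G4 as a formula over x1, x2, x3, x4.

G2 = x4 OR x3
G3 = x2 OR G2 = x2 OR (x4 OR x3)
G4 = G3 XOR x1 = (x2 OR (x4 OR x3)) XOR x1

(x2 OR (x4 OR x3)) XOR x1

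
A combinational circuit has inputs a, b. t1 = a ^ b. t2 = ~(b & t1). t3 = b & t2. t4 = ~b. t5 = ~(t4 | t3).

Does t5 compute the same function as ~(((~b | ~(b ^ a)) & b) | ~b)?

t1 = a ^ b
t2 = ~(b & t1) = ~(b & (a ^ b))
t3 = b & t2 = b & (~(b & (a ^ b)))
t4 = ~b
t5 = ~(t4 | t3) = ~(~b | (b & (~(b & (a ^ b)))))
At a=0, b=0: circuit gives 0, formula gives 0.
At a=0, b=1: circuit gives 1, formula gives 1.
Agrees on all 4 inputs.

Yes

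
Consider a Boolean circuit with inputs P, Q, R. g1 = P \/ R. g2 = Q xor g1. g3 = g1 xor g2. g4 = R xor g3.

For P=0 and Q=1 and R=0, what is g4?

1

g1 = 0 \/ 0 = 0
g2 = 1 xor 0 = 1
g3 = 0 xor 1 = 1
g4 = 0 xor 1 = 1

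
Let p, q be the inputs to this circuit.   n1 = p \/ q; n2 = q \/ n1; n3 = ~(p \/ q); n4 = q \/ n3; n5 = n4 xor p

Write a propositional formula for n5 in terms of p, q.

(q \/ (~(p \/ q))) xor p

n3 = ~(p \/ q)
n4 = q \/ n3 = q \/ (~(p \/ q))
n5 = n4 xor p = (q \/ (~(p \/ q))) xor p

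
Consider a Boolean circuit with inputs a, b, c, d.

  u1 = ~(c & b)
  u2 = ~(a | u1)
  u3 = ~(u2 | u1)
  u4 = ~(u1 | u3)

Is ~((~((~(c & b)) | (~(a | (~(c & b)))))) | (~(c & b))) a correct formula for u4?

u1 = ~(c & b)
u2 = ~(a | u1) = ~(a | (~(c & b)))
u3 = ~(u2 | u1) = ~((~(a | (~(c & b)))) | (~(c & b)))
u4 = ~(u1 | u3) = ~((~(c & b)) | (~((~(a | (~(c & b)))) | (~(c & b)))))
At a=0, b=0, c=0, d=0: circuit gives 0, formula gives 0.
At a=0, b=1, c=1, d=0: circuit gives 1, formula gives 1.
Agrees on all 16 inputs.

Yes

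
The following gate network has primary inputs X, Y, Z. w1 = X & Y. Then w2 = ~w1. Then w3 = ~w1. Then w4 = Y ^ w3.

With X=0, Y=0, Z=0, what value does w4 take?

1

w1 = 0 & 0 = 0
w3 = ~0 = 1
w4 = 0 ^ 1 = 1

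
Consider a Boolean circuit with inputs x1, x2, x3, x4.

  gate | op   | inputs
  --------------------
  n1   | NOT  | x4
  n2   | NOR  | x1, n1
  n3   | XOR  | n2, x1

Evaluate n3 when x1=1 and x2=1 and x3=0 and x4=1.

1

n1 = NOT 1 = 0
n2 = 1 NOR 0 = 0
n3 = 0 XOR 1 = 1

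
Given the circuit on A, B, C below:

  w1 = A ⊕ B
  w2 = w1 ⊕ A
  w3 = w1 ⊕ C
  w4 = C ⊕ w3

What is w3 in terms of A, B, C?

w1 = A ⊕ B
w3 = w1 ⊕ C = (A ⊕ B) ⊕ C

(A ⊕ B) ⊕ C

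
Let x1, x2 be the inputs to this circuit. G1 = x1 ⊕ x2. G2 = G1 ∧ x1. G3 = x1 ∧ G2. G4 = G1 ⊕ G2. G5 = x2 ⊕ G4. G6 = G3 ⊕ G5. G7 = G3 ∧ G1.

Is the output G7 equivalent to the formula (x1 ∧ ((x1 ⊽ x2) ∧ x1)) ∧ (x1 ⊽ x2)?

No

G1 = x1 ⊕ x2
G2 = G1 ∧ x1 = (x1 ⊕ x2) ∧ x1
G3 = x1 ∧ G2 = x1 ∧ ((x1 ⊕ x2) ∧ x1)
G7 = G3 ∧ G1 = (x1 ∧ ((x1 ⊕ x2) ∧ x1)) ∧ (x1 ⊕ x2)
At x1=1, x2=0: circuit gives 1, formula gives 0.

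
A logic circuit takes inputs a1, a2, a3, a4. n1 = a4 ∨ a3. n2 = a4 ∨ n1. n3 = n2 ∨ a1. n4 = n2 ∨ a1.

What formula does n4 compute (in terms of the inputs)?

(a4 ∨ (a4 ∨ a3)) ∨ a1

n1 = a4 ∨ a3
n2 = a4 ∨ n1 = a4 ∨ (a4 ∨ a3)
n4 = n2 ∨ a1 = (a4 ∨ (a4 ∨ a3)) ∨ a1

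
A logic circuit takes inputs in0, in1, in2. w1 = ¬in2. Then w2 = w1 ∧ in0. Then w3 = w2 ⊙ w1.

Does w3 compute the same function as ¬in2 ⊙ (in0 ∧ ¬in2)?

w1 = ¬in2
w2 = w1 ∧ in0 = ¬in2 ∧ in0
w3 = w2 ⊙ w1 = (¬in2 ∧ in0) ⊙ ¬in2
At in0=0, in1=0, in2=0: circuit gives 0, formula gives 0.
At in0=0, in1=0, in2=1: circuit gives 1, formula gives 1.
Agrees on all 8 inputs.

Yes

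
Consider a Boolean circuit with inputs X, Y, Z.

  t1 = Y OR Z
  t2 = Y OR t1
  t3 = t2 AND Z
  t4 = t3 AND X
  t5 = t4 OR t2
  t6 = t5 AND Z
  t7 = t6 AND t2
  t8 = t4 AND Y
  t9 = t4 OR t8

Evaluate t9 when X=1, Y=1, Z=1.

1

t1 = 1 OR 1 = 1
t2 = 1 OR 1 = 1
t3 = 1 AND 1 = 1
t4 = 1 AND 1 = 1
t8 = 1 AND 1 = 1
t9 = 1 OR 1 = 1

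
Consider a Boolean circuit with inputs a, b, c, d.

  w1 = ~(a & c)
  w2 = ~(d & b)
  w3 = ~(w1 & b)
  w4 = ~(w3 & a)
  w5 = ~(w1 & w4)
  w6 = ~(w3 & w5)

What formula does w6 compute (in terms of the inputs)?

~((~((~(a & c)) & b)) & (~((~(a & c)) & (~((~((~(a & c)) & b)) & a)))))

w1 = ~(a & c)
w3 = ~(w1 & b) = ~((~(a & c)) & b)
w4 = ~(w3 & a) = ~((~((~(a & c)) & b)) & a)
w5 = ~(w1 & w4) = ~((~(a & c)) & (~((~((~(a & c)) & b)) & a)))
w6 = ~(w3 & w5) = ~((~((~(a & c)) & b)) & (~((~(a & c)) & (~((~((~(a & c)) & b)) & a)))))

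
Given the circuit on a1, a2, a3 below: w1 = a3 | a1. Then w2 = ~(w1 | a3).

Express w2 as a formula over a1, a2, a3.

~((a3 | a1) | a3)

w1 = a3 | a1
w2 = ~(w1 | a3) = ~((a3 | a1) | a3)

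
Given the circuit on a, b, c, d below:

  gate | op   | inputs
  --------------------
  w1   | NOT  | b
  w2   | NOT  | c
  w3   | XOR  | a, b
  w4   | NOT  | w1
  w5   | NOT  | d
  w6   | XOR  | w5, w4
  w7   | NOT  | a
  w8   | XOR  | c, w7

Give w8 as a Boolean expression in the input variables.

c XOR NOT a

w7 = NOT a
w8 = c XOR w7 = c XOR NOT a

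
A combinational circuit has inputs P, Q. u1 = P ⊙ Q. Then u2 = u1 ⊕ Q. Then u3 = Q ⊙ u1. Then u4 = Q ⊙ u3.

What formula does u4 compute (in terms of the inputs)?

Q ⊙ (Q ⊙ (P ⊙ Q))

u1 = P ⊙ Q
u3 = Q ⊙ u1 = Q ⊙ (P ⊙ Q)
u4 = Q ⊙ u3 = Q ⊙ (Q ⊙ (P ⊙ Q))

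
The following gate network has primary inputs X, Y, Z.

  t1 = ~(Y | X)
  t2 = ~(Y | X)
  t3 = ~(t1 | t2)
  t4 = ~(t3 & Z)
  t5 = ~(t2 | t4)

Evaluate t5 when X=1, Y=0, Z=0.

t1 = ~(0 | 1) = 0
t2 = ~(0 | 1) = 0
t3 = ~(0 | 0) = 1
t4 = ~(1 & 0) = 1
t5 = ~(0 | 1) = 0

0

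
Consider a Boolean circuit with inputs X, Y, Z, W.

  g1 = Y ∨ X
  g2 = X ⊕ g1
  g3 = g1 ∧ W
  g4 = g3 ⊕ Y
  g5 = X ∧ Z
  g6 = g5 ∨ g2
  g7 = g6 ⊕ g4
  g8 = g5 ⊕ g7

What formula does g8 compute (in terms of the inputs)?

g1 = Y ∨ X
g2 = X ⊕ g1 = X ⊕ (Y ∨ X)
g3 = g1 ∧ W = (Y ∨ X) ∧ W
g4 = g3 ⊕ Y = ((Y ∨ X) ∧ W) ⊕ Y
g5 = X ∧ Z
g6 = g5 ∨ g2 = (X ∧ Z) ∨ (X ⊕ (Y ∨ X))
g7 = g6 ⊕ g4 = ((X ∧ Z) ∨ (X ⊕ (Y ∨ X))) ⊕ (((Y ∨ X) ∧ W) ⊕ Y)
g8 = g5 ⊕ g7 = (X ∧ Z) ⊕ (((X ∧ Z) ∨ (X ⊕ (Y ∨ X))) ⊕ (((Y ∨ X) ∧ W) ⊕ Y))

(X ∧ Z) ⊕ (((X ∧ Z) ∨ (X ⊕ (Y ∨ X))) ⊕ (((Y ∨ X) ∧ W) ⊕ Y))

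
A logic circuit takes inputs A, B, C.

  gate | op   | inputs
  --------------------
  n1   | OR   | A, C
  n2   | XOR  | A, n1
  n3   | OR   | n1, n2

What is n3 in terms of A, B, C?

n1 = A OR C
n2 = A XOR n1 = A XOR (A OR C)
n3 = n1 OR n2 = (A OR C) OR (A XOR (A OR C))

(A OR C) OR (A XOR (A OR C))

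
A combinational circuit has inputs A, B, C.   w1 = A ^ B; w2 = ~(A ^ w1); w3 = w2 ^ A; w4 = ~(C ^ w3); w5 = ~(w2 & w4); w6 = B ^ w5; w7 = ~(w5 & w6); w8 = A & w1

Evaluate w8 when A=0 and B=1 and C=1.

w1 = 0 ^ 1 = 1
w8 = 0 & 1 = 0

0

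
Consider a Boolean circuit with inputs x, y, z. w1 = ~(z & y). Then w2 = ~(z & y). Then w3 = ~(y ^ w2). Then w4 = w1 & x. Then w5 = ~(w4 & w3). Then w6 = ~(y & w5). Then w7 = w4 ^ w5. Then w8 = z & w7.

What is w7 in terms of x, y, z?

w1 = ~(z & y)
w2 = ~(z & y)
w3 = ~(y ^ w2) = ~(y ^ (~(z & y)))
w4 = w1 & x = (~(z & y)) & x
w5 = ~(w4 & w3) = ~(((~(z & y)) & x) & (~(y ^ (~(z & y)))))
w7 = w4 ^ w5 = ((~(z & y)) & x) ^ (~(((~(z & y)) & x) & (~(y ^ (~(z & y))))))

((~(z & y)) & x) ^ (~(((~(z & y)) & x) & (~(y ^ (~(z & y))))))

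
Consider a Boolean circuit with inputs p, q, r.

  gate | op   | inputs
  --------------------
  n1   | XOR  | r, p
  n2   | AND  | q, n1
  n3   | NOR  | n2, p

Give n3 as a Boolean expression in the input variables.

n1 = r XOR p
n2 = q AND n1 = q AND (r XOR p)
n3 = n2 NOR p = (q AND (r XOR p)) NOR p

(q AND (r XOR p)) NOR p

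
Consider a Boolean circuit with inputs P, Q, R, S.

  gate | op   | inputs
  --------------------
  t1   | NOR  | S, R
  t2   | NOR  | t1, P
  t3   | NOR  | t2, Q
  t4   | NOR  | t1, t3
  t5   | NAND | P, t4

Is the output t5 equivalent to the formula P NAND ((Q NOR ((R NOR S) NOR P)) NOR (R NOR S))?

Yes

t1 = S NOR R
t2 = t1 NOR P = (S NOR R) NOR P
t3 = t2 NOR Q = ((S NOR R) NOR P) NOR Q
t4 = t1 NOR t3 = (S NOR R) NOR (((S NOR R) NOR P) NOR Q)
t5 = P NAND t4 = P NAND ((S NOR R) NOR (((S NOR R) NOR P) NOR Q))
At P=1, Q=1, R=0, S=1: circuit gives 0, formula gives 0.
At P=0, Q=0, R=0, S=0: circuit gives 1, formula gives 1.
Agrees on all 16 inputs.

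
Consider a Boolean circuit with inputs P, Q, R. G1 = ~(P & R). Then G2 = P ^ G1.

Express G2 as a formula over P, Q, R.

G1 = ~(P & R)
G2 = P ^ G1 = P ^ (~(P & R))

P ^ (~(P & R))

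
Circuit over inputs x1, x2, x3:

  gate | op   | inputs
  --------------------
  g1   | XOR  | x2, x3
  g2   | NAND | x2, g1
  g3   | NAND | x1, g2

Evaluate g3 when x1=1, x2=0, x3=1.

0

g1 = 0 XOR 1 = 1
g2 = 0 NAND 1 = 1
g3 = 1 NAND 1 = 0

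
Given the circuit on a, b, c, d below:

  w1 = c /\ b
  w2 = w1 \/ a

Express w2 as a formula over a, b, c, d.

(c /\ b) \/ a

w1 = c /\ b
w2 = w1 \/ a = (c /\ b) \/ a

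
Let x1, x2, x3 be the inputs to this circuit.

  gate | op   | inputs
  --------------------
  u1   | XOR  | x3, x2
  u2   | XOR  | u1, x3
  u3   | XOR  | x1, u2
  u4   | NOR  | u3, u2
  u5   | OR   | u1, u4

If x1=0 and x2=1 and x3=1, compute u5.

u1 = 1 XOR 1 = 0
u2 = 0 XOR 1 = 1
u3 = 0 XOR 1 = 1
u4 = 1 NOR 1 = 0
u5 = 0 OR 0 = 0

0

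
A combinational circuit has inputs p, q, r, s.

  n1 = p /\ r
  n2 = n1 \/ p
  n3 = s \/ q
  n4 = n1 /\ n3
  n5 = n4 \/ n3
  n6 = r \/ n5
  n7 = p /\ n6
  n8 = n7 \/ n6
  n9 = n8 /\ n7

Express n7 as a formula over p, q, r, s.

n1 = p /\ r
n3 = s \/ q
n4 = n1 /\ n3 = (p /\ r) /\ (s \/ q)
n5 = n4 \/ n3 = ((p /\ r) /\ (s \/ q)) \/ (s \/ q)
n6 = r \/ n5 = r \/ (((p /\ r) /\ (s \/ q)) \/ (s \/ q))
n7 = p /\ n6 = p /\ (r \/ (((p /\ r) /\ (s \/ q)) \/ (s \/ q)))

p /\ (r \/ (((p /\ r) /\ (s \/ q)) \/ (s \/ q)))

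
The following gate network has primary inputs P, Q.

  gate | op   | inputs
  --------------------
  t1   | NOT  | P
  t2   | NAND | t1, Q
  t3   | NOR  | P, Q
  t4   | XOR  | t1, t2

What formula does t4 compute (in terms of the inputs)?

NOT P XOR (NOT P NAND Q)

t1 = NOT P
t2 = t1 NAND Q = NOT P NAND Q
t4 = t1 XOR t2 = NOT P XOR (NOT P NAND Q)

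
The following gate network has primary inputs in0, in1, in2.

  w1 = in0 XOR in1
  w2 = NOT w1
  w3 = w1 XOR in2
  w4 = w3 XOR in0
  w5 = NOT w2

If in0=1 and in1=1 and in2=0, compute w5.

w1 = 1 XOR 1 = 0
w2 = NOT 0 = 1
w5 = NOT 1 = 0

0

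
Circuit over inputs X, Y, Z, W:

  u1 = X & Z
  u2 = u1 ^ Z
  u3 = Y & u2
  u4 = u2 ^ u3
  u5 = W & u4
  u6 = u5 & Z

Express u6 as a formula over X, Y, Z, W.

u1 = X & Z
u2 = u1 ^ Z = (X & Z) ^ Z
u3 = Y & u2 = Y & ((X & Z) ^ Z)
u4 = u2 ^ u3 = ((X & Z) ^ Z) ^ (Y & ((X & Z) ^ Z))
u5 = W & u4 = W & (((X & Z) ^ Z) ^ (Y & ((X & Z) ^ Z)))
u6 = u5 & Z = (W & (((X & Z) ^ Z) ^ (Y & ((X & Z) ^ Z)))) & Z

(W & (((X & Z) ^ Z) ^ (Y & ((X & Z) ^ Z)))) & Z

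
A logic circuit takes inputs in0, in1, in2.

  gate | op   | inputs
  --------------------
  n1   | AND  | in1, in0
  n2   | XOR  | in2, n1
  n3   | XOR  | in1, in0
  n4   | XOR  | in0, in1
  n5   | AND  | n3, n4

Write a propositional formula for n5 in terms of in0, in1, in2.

n3 = in1 XOR in0
n4 = in0 XOR in1
n5 = n3 AND n4 = (in1 XOR in0) AND (in0 XOR in1)

(in1 XOR in0) AND (in0 XOR in1)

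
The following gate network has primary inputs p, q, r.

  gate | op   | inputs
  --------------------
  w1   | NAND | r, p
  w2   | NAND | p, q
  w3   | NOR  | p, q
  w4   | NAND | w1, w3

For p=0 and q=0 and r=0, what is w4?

w1 = 0 NAND 0 = 1
w3 = 0 NOR 0 = 1
w4 = 1 NAND 1 = 0

0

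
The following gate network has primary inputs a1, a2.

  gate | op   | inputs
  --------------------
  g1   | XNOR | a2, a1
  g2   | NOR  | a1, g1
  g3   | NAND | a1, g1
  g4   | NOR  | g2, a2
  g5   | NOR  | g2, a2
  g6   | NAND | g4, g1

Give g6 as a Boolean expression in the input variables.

g1 = a2 XNOR a1
g2 = a1 NOR g1 = a1 NOR (a2 XNOR a1)
g4 = g2 NOR a2 = (a1 NOR (a2 XNOR a1)) NOR a2
g6 = g4 NAND g1 = ((a1 NOR (a2 XNOR a1)) NOR a2) NAND (a2 XNOR a1)

((a1 NOR (a2 XNOR a1)) NOR a2) NAND (a2 XNOR a1)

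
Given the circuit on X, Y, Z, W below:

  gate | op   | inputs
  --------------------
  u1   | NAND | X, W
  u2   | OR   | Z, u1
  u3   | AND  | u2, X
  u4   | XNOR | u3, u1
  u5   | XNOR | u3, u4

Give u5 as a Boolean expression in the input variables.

u1 = X NAND W
u2 = Z OR u1 = Z OR (X NAND W)
u3 = u2 AND X = (Z OR (X NAND W)) AND X
u4 = u3 XNOR u1 = ((Z OR (X NAND W)) AND X) XNOR (X NAND W)
u5 = u3 XNOR u4 = ((Z OR (X NAND W)) AND X) XNOR (((Z OR (X NAND W)) AND X) XNOR (X NAND W))

((Z OR (X NAND W)) AND X) XNOR (((Z OR (X NAND W)) AND X) XNOR (X NAND W))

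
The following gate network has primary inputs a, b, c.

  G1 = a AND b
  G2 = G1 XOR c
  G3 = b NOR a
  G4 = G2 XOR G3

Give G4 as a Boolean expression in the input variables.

((a AND b) XOR c) XOR (b NOR a)

G1 = a AND b
G2 = G1 XOR c = (a AND b) XOR c
G3 = b NOR a
G4 = G2 XOR G3 = ((a AND b) XOR c) XOR (b NOR a)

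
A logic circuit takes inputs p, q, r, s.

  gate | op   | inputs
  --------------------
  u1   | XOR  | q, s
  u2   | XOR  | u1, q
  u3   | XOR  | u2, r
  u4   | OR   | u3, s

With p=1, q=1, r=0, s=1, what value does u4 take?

u1 = 1 XOR 1 = 0
u2 = 0 XOR 1 = 1
u3 = 1 XOR 0 = 1
u4 = 1 OR 1 = 1

1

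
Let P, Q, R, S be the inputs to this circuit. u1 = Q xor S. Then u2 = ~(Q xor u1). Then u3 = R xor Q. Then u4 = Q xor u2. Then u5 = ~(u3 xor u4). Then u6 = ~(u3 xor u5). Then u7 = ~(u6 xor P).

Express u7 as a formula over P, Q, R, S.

u1 = Q xor S
u2 = ~(Q xor u1) = ~(Q xor (Q xor S))
u3 = R xor Q
u4 = Q xor u2 = Q xor (~(Q xor (Q xor S)))
u5 = ~(u3 xor u4) = ~((R xor Q) xor (Q xor (~(Q xor (Q xor S)))))
u6 = ~(u3 xor u5) = ~((R xor Q) xor (~((R xor Q) xor (Q xor (~(Q xor (Q xor S)))))))
u7 = ~(u6 xor P) = ~((~((R xor Q) xor (~((R xor Q) xor (Q xor (~(Q xor (Q xor S)))))))) xor P)

~((~((R xor Q) xor (~((R xor Q) xor (Q xor (~(Q xor (Q xor S)))))))) xor P)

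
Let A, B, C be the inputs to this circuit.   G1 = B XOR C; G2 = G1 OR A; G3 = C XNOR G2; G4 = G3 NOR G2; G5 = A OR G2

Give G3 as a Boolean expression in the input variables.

C XNOR ((B XOR C) OR A)

G1 = B XOR C
G2 = G1 OR A = (B XOR C) OR A
G3 = C XNOR G2 = C XNOR ((B XOR C) OR A)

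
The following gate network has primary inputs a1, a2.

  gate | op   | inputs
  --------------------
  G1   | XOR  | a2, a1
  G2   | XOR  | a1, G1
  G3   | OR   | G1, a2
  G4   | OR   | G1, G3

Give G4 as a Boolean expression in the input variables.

(a2 XOR a1) OR ((a2 XOR a1) OR a2)

G1 = a2 XOR a1
G3 = G1 OR a2 = (a2 XOR a1) OR a2
G4 = G1 OR G3 = (a2 XOR a1) OR ((a2 XOR a1) OR a2)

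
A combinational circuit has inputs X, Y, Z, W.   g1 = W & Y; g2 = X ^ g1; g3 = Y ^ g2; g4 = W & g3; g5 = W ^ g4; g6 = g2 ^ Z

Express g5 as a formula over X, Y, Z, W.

W ^ (W & (Y ^ (X ^ (W & Y))))

g1 = W & Y
g2 = X ^ g1 = X ^ (W & Y)
g3 = Y ^ g2 = Y ^ (X ^ (W & Y))
g4 = W & g3 = W & (Y ^ (X ^ (W & Y)))
g5 = W ^ g4 = W ^ (W & (Y ^ (X ^ (W & Y))))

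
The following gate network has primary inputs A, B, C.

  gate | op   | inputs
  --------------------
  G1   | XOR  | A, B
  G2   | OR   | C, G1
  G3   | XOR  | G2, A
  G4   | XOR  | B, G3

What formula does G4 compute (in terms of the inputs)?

B XOR ((C OR (A XOR B)) XOR A)

G1 = A XOR B
G2 = C OR G1 = C OR (A XOR B)
G3 = G2 XOR A = (C OR (A XOR B)) XOR A
G4 = B XOR G3 = B XOR ((C OR (A XOR B)) XOR A)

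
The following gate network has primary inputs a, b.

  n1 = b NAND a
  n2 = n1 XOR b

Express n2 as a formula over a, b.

n1 = b NAND a
n2 = n1 XOR b = (b NAND a) XOR b

(b NAND a) XOR b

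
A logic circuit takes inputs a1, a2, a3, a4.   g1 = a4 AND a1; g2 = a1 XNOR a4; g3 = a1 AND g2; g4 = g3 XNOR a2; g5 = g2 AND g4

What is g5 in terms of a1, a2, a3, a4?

(a1 XNOR a4) AND ((a1 AND (a1 XNOR a4)) XNOR a2)

g2 = a1 XNOR a4
g3 = a1 AND g2 = a1 AND (a1 XNOR a4)
g4 = g3 XNOR a2 = (a1 AND (a1 XNOR a4)) XNOR a2
g5 = g2 AND g4 = (a1 XNOR a4) AND ((a1 AND (a1 XNOR a4)) XNOR a2)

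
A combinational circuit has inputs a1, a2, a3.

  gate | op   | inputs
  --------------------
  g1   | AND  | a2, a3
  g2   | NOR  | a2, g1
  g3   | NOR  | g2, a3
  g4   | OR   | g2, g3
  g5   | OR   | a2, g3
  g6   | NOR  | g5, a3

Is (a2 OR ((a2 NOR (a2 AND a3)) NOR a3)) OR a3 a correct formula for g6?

No

g1 = a2 AND a3
g2 = a2 NOR g1 = a2 NOR (a2 AND a3)
g3 = g2 NOR a3 = (a2 NOR (a2 AND a3)) NOR a3
g5 = a2 OR g3 = a2 OR ((a2 NOR (a2 AND a3)) NOR a3)
g6 = g5 NOR a3 = (a2 OR ((a2 NOR (a2 AND a3)) NOR a3)) NOR a3
At a1=0, a2=0, a3=0: circuit gives 1, formula gives 0.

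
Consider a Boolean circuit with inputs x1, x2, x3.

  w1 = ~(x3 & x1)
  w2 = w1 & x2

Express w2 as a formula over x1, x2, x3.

(~(x3 & x1)) & x2

w1 = ~(x3 & x1)
w2 = w1 & x2 = (~(x3 & x1)) & x2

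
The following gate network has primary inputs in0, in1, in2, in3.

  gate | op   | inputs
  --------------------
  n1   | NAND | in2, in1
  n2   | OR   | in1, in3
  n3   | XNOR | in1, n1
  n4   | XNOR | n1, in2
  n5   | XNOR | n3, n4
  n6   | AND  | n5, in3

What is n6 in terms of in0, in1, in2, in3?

n1 = in2 NAND in1
n3 = in1 XNOR n1 = in1 XNOR (in2 NAND in1)
n4 = n1 XNOR in2 = (in2 NAND in1) XNOR in2
n5 = n3 XNOR n4 = (in1 XNOR (in2 NAND in1)) XNOR ((in2 NAND in1) XNOR in2)
n6 = n5 AND in3 = ((in1 XNOR (in2 NAND in1)) XNOR ((in2 NAND in1) XNOR in2)) AND in3

((in1 XNOR (in2 NAND in1)) XNOR ((in2 NAND in1) XNOR in2)) AND in3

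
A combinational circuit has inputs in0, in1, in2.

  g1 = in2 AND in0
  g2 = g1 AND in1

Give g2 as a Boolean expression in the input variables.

(in2 AND in0) AND in1

g1 = in2 AND in0
g2 = g1 AND in1 = (in2 AND in0) AND in1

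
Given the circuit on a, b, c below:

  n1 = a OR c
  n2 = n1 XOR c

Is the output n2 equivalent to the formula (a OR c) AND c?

n1 = a OR c
n2 = n1 XOR c = (a OR c) XOR c
At a=0, b=0, c=1: circuit gives 0, formula gives 1.

No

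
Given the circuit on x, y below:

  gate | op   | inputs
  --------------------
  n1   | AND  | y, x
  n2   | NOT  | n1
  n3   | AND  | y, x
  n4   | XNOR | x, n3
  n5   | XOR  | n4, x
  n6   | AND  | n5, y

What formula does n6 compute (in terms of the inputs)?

((x XNOR (y AND x)) XOR x) AND y

n3 = y AND x
n4 = x XNOR n3 = x XNOR (y AND x)
n5 = n4 XOR x = (x XNOR (y AND x)) XOR x
n6 = n5 AND y = ((x XNOR (y AND x)) XOR x) AND y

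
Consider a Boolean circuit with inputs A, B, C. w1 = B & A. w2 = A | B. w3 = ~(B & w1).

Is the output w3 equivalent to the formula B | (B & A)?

w1 = B & A
w3 = ~(B & w1) = ~(B & (B & A))
At A=0, B=0, C=0: circuit gives 1, formula gives 0.

No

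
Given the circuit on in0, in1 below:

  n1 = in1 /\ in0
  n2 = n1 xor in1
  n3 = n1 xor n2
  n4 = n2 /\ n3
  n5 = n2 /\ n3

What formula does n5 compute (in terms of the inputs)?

((in1 /\ in0) xor in1) /\ ((in1 /\ in0) xor ((in1 /\ in0) xor in1))

n1 = in1 /\ in0
n2 = n1 xor in1 = (in1 /\ in0) xor in1
n3 = n1 xor n2 = (in1 /\ in0) xor ((in1 /\ in0) xor in1)
n5 = n2 /\ n3 = ((in1 /\ in0) xor in1) /\ ((in1 /\ in0) xor ((in1 /\ in0) xor in1))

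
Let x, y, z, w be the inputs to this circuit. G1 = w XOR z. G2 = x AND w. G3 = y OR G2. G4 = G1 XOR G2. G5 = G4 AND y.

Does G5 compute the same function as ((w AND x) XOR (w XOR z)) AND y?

Yes

G1 = w XOR z
G2 = x AND w
G4 = G1 XOR G2 = (w XOR z) XOR (x AND w)
G5 = G4 AND y = ((w XOR z) XOR (x AND w)) AND y
At x=0, y=0, z=0, w=0: circuit gives 0, formula gives 0.
At x=0, y=1, z=0, w=1: circuit gives 1, formula gives 1.
Agrees on all 16 inputs.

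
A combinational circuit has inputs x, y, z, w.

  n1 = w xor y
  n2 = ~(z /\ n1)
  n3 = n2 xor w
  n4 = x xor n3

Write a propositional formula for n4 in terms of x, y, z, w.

n1 = w xor y
n2 = ~(z /\ n1) = ~(z /\ (w xor y))
n3 = n2 xor w = (~(z /\ (w xor y))) xor w
n4 = x xor n3 = x xor ((~(z /\ (w xor y))) xor w)

x xor ((~(z /\ (w xor y))) xor w)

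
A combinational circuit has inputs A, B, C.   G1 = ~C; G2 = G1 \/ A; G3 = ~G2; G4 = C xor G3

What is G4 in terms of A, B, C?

C xor ~(~C \/ A)

G1 = ~C
G2 = G1 \/ A = ~C \/ A
G3 = ~G2 = ~(~C \/ A)
G4 = C xor G3 = C xor ~(~C \/ A)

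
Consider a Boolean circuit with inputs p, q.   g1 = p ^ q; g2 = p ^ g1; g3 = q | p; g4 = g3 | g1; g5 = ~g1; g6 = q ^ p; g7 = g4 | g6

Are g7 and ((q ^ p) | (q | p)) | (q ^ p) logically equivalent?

g1 = p ^ q
g3 = q | p
g4 = g3 | g1 = (q | p) | (p ^ q)
g6 = q ^ p
g7 = g4 | g6 = ((q | p) | (p ^ q)) | (q ^ p)
At p=0, q=0: circuit gives 0, formula gives 0.
At p=0, q=1: circuit gives 1, formula gives 1.
Agrees on all 4 inputs.

Yes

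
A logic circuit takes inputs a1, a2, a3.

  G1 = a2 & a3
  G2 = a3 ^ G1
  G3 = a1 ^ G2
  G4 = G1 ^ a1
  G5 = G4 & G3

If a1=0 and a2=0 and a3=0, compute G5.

0

G1 = 0 & 0 = 0
G2 = 0 ^ 0 = 0
G3 = 0 ^ 0 = 0
G4 = 0 ^ 0 = 0
G5 = 0 & 0 = 0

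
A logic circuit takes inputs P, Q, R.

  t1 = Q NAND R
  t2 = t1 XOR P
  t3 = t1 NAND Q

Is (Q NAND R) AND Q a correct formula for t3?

No

t1 = Q NAND R
t3 = t1 NAND Q = (Q NAND R) NAND Q
At P=0, Q=0, R=0: circuit gives 1, formula gives 0.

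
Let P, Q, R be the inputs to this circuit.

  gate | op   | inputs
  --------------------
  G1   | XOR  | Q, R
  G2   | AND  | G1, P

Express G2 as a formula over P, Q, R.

(Q XOR R) AND P

G1 = Q XOR R
G2 = G1 AND P = (Q XOR R) AND P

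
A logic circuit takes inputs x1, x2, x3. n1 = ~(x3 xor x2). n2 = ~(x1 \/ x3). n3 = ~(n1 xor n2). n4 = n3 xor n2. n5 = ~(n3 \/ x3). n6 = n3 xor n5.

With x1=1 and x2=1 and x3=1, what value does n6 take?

0

n1 = ~(1 xor 1) = 1
n2 = ~(1 \/ 1) = 0
n3 = ~(1 xor 0) = 0
n5 = ~(0 \/ 1) = 0
n6 = 0 xor 0 = 0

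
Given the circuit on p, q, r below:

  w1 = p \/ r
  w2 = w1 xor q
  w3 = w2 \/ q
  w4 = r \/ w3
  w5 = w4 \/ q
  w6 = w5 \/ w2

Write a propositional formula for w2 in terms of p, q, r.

w1 = p \/ r
w2 = w1 xor q = (p \/ r) xor q

(p \/ r) xor q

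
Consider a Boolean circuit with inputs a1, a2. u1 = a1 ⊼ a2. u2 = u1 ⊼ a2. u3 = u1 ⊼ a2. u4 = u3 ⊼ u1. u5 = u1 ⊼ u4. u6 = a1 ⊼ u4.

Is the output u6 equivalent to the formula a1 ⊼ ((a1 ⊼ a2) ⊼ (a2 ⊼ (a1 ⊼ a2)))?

u1 = a1 ⊼ a2
u3 = u1 ⊼ a2 = (a1 ⊼ a2) ⊼ a2
u4 = u3 ⊼ u1 = ((a1 ⊼ a2) ⊼ a2) ⊼ (a1 ⊼ a2)
u6 = a1 ⊼ u4 = a1 ⊼ (((a1 ⊼ a2) ⊼ a2) ⊼ (a1 ⊼ a2))
At a1=1, a2=1: circuit gives 0, formula gives 0.
At a1=0, a2=0: circuit gives 1, formula gives 1.
Agrees on all 4 inputs.

Yes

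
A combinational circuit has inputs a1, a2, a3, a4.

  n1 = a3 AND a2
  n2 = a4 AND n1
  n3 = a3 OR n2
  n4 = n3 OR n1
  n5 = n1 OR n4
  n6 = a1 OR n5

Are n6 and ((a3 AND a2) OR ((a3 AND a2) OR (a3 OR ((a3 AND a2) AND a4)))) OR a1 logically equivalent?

Yes

n1 = a3 AND a2
n2 = a4 AND n1 = a4 AND (a3 AND a2)
n3 = a3 OR n2 = a3 OR (a4 AND (a3 AND a2))
n4 = n3 OR n1 = (a3 OR (a4 AND (a3 AND a2))) OR (a3 AND a2)
n5 = n1 OR n4 = (a3 AND a2) OR ((a3 OR (a4 AND (a3 AND a2))) OR (a3 AND a2))
n6 = a1 OR n5 = a1 OR ((a3 AND a2) OR ((a3 OR (a4 AND (a3 AND a2))) OR (a3 AND a2)))
At a1=0, a2=0, a3=0, a4=0: circuit gives 0, formula gives 0.
At a1=0, a2=0, a3=1, a4=0: circuit gives 1, formula gives 1.
Agrees on all 16 inputs.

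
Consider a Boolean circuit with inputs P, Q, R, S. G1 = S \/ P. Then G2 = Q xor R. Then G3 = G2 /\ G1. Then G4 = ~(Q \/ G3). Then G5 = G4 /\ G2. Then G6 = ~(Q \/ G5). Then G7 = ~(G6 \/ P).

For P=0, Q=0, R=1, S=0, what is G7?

G1 = 0 \/ 0 = 0
G2 = 0 xor 1 = 1
G3 = 1 /\ 0 = 0
G4 = ~(0 \/ 0) = 1
G5 = 1 /\ 1 = 1
G6 = ~(0 \/ 1) = 0
G7 = ~(0 \/ 0) = 1

1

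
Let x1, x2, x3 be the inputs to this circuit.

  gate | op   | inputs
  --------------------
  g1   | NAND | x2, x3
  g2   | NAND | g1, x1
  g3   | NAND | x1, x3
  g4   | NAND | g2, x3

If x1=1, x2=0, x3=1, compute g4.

1

g1 = 0 NAND 1 = 1
g2 = 1 NAND 1 = 0
g4 = 0 NAND 1 = 1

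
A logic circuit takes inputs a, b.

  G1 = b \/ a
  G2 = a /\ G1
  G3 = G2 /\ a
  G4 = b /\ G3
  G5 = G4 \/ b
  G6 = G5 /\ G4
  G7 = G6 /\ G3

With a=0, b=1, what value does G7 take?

0

G1 = 1 \/ 0 = 1
G2 = 0 /\ 1 = 0
G3 = 0 /\ 0 = 0
G4 = 1 /\ 0 = 0
G5 = 0 \/ 1 = 1
G6 = 1 /\ 0 = 0
G7 = 0 /\ 0 = 0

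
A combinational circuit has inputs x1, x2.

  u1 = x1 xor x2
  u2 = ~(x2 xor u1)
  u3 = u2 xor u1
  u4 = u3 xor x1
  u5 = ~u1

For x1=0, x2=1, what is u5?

0

u1 = 0 xor 1 = 1
u5 = ~1 = 0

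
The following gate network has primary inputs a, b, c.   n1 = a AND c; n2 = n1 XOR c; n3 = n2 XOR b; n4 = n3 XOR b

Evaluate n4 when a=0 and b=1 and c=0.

n1 = 0 AND 0 = 0
n2 = 0 XOR 0 = 0
n3 = 0 XOR 1 = 1
n4 = 1 XOR 1 = 0

0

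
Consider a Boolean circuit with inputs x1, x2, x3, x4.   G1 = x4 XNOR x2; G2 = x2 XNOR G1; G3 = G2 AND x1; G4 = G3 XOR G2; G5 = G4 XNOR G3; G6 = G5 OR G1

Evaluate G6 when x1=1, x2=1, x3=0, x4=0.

1

G1 = 0 XNOR 1 = 0
G2 = 1 XNOR 0 = 0
G3 = 0 AND 1 = 0
G4 = 0 XOR 0 = 0
G5 = 0 XNOR 0 = 1
G6 = 1 OR 0 = 1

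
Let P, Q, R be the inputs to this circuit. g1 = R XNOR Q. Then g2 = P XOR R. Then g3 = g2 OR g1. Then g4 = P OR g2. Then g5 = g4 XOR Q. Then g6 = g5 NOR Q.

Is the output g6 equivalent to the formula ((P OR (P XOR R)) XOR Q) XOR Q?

g2 = P XOR R
g4 = P OR g2 = P OR (P XOR R)
g5 = g4 XOR Q = (P OR (P XOR R)) XOR Q
g6 = g5 NOR Q = ((P OR (P XOR R)) XOR Q) NOR Q
At P=0, Q=0, R=0: circuit gives 1, formula gives 0.

No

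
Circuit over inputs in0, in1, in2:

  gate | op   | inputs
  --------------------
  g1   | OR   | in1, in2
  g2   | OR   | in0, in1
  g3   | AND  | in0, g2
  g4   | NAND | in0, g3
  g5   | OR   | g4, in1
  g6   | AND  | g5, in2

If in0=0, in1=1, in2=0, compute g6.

0

g2 = 0 OR 1 = 1
g3 = 0 AND 1 = 0
g4 = 0 NAND 0 = 1
g5 = 1 OR 1 = 1
g6 = 1 AND 0 = 0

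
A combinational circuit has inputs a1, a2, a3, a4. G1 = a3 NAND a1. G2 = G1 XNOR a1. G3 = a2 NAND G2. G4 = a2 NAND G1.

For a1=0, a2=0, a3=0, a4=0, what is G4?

G1 = 0 NAND 0 = 1
G4 = 0 NAND 1 = 1

1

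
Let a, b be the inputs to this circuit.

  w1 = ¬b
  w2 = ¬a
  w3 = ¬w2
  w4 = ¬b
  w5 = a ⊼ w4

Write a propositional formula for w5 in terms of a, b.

w4 = ¬b
w5 = a ⊼ w4 = a ⊼ ¬b

a ⊼ ¬b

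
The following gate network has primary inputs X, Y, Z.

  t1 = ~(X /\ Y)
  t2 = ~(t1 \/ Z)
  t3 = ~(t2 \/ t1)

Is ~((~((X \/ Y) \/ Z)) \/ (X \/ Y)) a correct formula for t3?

No

t1 = ~(X /\ Y)
t2 = ~(t1 \/ Z) = ~((~(X /\ Y)) \/ Z)
t3 = ~(t2 \/ t1) = ~((~((~(X /\ Y)) \/ Z)) \/ (~(X /\ Y)))
At X=0, Y=0, Z=1: circuit gives 0, formula gives 1.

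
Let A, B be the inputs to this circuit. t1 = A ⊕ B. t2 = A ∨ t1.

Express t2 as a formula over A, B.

A ∨ (A ⊕ B)

t1 = A ⊕ B
t2 = A ∨ t1 = A ∨ (A ⊕ B)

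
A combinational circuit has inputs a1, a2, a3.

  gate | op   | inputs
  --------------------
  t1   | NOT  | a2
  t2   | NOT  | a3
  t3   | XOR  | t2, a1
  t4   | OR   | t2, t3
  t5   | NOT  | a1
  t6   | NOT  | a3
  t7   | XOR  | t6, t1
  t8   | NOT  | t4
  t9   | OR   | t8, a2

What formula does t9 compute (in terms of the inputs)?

NOT (NOT a3 OR (NOT a3 XOR a1)) OR a2

t2 = NOT a3
t3 = t2 XOR a1 = NOT a3 XOR a1
t4 = t2 OR t3 = NOT a3 OR (NOT a3 XOR a1)
t8 = NOT t4 = NOT (NOT a3 OR (NOT a3 XOR a1))
t9 = t8 OR a2 = NOT (NOT a3 OR (NOT a3 XOR a1)) OR a2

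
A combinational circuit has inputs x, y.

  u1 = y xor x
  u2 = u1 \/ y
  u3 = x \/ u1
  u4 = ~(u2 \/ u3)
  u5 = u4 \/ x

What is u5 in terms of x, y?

(~(((y xor x) \/ y) \/ (x \/ (y xor x)))) \/ x

u1 = y xor x
u2 = u1 \/ y = (y xor x) \/ y
u3 = x \/ u1 = x \/ (y xor x)
u4 = ~(u2 \/ u3) = ~(((y xor x) \/ y) \/ (x \/ (y xor x)))
u5 = u4 \/ x = (~(((y xor x) \/ y) \/ (x \/ (y xor x)))) \/ x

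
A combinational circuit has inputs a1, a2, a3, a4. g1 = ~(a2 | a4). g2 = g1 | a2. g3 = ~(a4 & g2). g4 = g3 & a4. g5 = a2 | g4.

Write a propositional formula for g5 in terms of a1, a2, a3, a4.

g1 = ~(a2 | a4)
g2 = g1 | a2 = (~(a2 | a4)) | a2
g3 = ~(a4 & g2) = ~(a4 & ((~(a2 | a4)) | a2))
g4 = g3 & a4 = (~(a4 & ((~(a2 | a4)) | a2))) & a4
g5 = a2 | g4 = a2 | ((~(a4 & ((~(a2 | a4)) | a2))) & a4)

a2 | ((~(a4 & ((~(a2 | a4)) | a2))) & a4)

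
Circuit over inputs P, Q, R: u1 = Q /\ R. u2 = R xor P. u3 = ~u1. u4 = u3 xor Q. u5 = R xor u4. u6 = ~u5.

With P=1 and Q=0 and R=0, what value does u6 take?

u1 = 0 /\ 0 = 0
u3 = ~0 = 1
u4 = 1 xor 0 = 1
u5 = 0 xor 1 = 1
u6 = ~1 = 0

0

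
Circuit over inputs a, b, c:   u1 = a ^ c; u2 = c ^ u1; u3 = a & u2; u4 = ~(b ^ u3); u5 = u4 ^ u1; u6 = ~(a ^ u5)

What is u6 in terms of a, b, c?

~(a ^ ((~(b ^ (a & (c ^ (a ^ c))))) ^ (a ^ c)))

u1 = a ^ c
u2 = c ^ u1 = c ^ (a ^ c)
u3 = a & u2 = a & (c ^ (a ^ c))
u4 = ~(b ^ u3) = ~(b ^ (a & (c ^ (a ^ c))))
u5 = u4 ^ u1 = (~(b ^ (a & (c ^ (a ^ c))))) ^ (a ^ c)
u6 = ~(a ^ u5) = ~(a ^ ((~(b ^ (a & (c ^ (a ^ c))))) ^ (a ^ c)))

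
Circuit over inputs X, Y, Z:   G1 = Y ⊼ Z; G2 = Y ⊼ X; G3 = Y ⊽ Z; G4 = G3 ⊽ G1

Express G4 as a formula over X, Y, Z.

(Y ⊽ Z) ⊽ (Y ⊼ Z)

G1 = Y ⊼ Z
G3 = Y ⊽ Z
G4 = G3 ⊽ G1 = (Y ⊽ Z) ⊽ (Y ⊼ Z)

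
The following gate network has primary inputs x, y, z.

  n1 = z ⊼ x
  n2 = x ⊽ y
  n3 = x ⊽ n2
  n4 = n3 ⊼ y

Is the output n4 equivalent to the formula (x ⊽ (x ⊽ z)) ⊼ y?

n2 = x ⊽ y
n3 = x ⊽ n2 = x ⊽ (x ⊽ y)
n4 = n3 ⊼ y = (x ⊽ (x ⊽ y)) ⊼ y
At x=0, y=1, z=0: circuit gives 0, formula gives 1.

No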